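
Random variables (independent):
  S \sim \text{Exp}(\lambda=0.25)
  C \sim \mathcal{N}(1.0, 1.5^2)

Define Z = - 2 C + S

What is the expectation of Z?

E[Z] = 1*E[S] - 2*E[C]
E[S] = 4
E[C] = 1
E[Z] = 1*4 - 2*1 = 2

2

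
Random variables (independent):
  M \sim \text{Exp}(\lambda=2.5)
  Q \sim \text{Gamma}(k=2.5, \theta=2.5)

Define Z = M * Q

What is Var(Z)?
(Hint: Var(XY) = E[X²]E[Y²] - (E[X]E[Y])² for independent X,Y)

Var(XY) = E[X²]E[Y²] - (E[X]E[Y])²
E[M] = 0.4, Var(M) = 0.16
E[Q] = 6.25, Var(Q) = 15.625
E[M²] = 0.16 + 0.4² = 0.32
E[Q²] = 15.625 + 6.25² = 54.6875
Var(Z) = 0.32*54.6875 - (0.4*6.25)²
= 17.5 - 6.25 = 11.25

11.25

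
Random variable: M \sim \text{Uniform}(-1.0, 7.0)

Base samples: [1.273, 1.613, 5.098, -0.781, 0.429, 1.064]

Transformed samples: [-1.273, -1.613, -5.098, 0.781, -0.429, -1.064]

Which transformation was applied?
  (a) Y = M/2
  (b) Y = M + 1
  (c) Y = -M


Checking option (c) Y = -M:
  M = 1.273 -> Y = -1.273 ✓
  M = 1.613 -> Y = -1.613 ✓
  M = 5.098 -> Y = -5.098 ✓
All samples match this transformation.

(c) -M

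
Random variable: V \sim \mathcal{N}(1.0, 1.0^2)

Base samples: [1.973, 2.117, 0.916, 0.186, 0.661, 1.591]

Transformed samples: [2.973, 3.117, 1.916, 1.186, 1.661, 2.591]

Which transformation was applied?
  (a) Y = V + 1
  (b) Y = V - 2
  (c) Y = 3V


Checking option (a) Y = V + 1:
  V = 1.973 -> Y = 2.973 ✓
  V = 2.117 -> Y = 3.117 ✓
  V = 0.916 -> Y = 1.916 ✓
All samples match this transformation.

(a) V + 1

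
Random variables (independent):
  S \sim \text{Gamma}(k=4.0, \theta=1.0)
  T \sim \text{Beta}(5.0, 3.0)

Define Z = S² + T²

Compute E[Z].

E[Z] = E[S²] + E[T²]
E[S²] = Var(S) + E[S]² = 4 + 16 = 20
E[T²] = Var(T) + E[T]² = 0.026041667 + 0.390625 = 0.41666667
E[Z] = 20 + 0.41666667 = 20.416667

20.416667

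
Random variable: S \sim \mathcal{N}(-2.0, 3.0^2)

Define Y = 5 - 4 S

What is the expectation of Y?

For Y = -4S + 5:
E[Y] = -4 * E[S] + 5
E[S] = -2.0 = -2
E[Y] = -4 * (-2) + 5 = 13

13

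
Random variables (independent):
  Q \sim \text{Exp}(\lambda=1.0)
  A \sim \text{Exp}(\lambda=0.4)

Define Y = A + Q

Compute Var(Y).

For independent RVs: Var(aX + bY) = a²Var(X) + b²Var(Y)
Var(Q) = 1
Var(A) = 6.25
Var(Y) = 1²*1 + 1²*6.25
= 1*1 + 1*6.25 = 7.25

7.25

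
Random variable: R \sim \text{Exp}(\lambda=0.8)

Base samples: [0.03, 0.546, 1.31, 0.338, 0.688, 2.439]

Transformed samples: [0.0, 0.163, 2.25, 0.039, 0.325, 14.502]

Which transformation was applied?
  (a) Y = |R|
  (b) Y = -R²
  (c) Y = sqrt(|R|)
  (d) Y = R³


Checking option (d) Y = R³:
  R = 0.03 -> Y = 0.0 ✓
  R = 0.546 -> Y = 0.163 ✓
  R = 1.31 -> Y = 2.25 ✓
All samples match this transformation.

(d) R³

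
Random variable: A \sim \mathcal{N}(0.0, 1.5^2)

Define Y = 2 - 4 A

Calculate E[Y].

For Y = -4A + 2:
E[Y] = -4 * E[A] + 2
E[A] = 0.0 = 0
E[Y] = -4 * 0 + 2 = 2

2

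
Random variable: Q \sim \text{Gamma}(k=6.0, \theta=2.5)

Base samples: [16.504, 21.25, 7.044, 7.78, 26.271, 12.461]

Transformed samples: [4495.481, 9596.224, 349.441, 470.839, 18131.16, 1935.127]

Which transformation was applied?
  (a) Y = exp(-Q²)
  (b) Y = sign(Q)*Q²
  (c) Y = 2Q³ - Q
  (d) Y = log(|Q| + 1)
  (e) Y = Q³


Checking option (e) Y = Q³:
  Q = 16.504 -> Y = 4495.481 ✓
  Q = 21.25 -> Y = 9596.224 ✓
  Q = 7.044 -> Y = 349.441 ✓
All samples match this transformation.

(e) Q³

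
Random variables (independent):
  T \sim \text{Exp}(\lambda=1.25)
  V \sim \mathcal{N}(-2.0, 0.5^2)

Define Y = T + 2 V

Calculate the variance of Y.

For independent RVs: Var(aX + bY) = a²Var(X) + b²Var(Y)
Var(T) = 0.64
Var(V) = 0.25
Var(Y) = 1²*0.64 + 2²*0.25
= 1*0.64 + 4*0.25 = 1.64

1.64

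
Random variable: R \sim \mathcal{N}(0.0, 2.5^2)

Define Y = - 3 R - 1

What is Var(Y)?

For Y = aR + b: Var(Y) = a² * Var(R)
Var(R) = 2.5^2 = 6.25
Var(Y) = (-3)² * 6.25 = 9 * 6.25 = 56.25

56.25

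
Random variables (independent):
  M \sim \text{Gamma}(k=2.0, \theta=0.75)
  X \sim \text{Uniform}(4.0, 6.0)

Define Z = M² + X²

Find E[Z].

E[Z] = E[M²] + E[X²]
E[M²] = Var(M) + E[M]² = 1.125 + 2.25 = 3.375
E[X²] = Var(X) + E[X]² = 0.33333333 + 25 = 25.333333
E[Z] = 3.375 + 25.333333 = 28.708333

28.708333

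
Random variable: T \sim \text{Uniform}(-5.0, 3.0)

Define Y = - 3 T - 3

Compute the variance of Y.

For Y = aT + b: Var(Y) = a² * Var(T)
Var(T) = (3 + 5)^2/12 = 5.3333333
Var(Y) = (-3)² * 5.3333333 = 9 * 5.3333333 = 48

48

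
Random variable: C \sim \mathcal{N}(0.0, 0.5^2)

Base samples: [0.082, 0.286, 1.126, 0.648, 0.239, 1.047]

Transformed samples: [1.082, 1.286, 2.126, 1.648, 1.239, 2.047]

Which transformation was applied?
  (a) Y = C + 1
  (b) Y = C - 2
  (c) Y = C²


Checking option (a) Y = C + 1:
  C = 0.082 -> Y = 1.082 ✓
  C = 0.286 -> Y = 1.286 ✓
  C = 1.126 -> Y = 2.126 ✓
All samples match this transformation.

(a) C + 1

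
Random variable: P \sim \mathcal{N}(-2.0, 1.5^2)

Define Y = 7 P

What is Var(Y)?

For Y = aP + b: Var(Y) = a² * Var(P)
Var(P) = 1.5^2 = 2.25
Var(Y) = 7² * 2.25 = 49 * 2.25 = 110.25

110.25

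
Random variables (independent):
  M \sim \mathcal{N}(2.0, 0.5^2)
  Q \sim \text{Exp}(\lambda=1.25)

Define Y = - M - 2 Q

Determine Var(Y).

For independent RVs: Var(aX + bY) = a²Var(X) + b²Var(Y)
Var(M) = 0.25
Var(Q) = 0.64
Var(Y) = (-1)²*0.25 + (-2)²*0.64
= 1*0.25 + 4*0.64 = 2.81

2.81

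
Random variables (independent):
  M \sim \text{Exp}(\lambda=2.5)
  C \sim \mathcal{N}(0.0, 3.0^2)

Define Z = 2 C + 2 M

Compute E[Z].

E[Z] = 2*E[M] + 2*E[C]
E[M] = 0.4
E[C] = 0
E[Z] = 2*0.4 + 2*0 = 0.8

0.8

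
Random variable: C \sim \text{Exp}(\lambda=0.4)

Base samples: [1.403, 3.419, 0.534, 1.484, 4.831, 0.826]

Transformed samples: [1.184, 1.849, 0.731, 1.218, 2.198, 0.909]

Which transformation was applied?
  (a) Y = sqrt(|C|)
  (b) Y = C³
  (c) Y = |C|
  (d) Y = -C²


Checking option (a) Y = sqrt(|C|):
  C = 1.403 -> Y = 1.184 ✓
  C = 3.419 -> Y = 1.849 ✓
  C = 0.534 -> Y = 0.731 ✓
All samples match this transformation.

(a) sqrt(|C|)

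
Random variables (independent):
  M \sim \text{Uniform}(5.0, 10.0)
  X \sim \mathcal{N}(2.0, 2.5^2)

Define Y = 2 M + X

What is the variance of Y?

For independent RVs: Var(aX + bY) = a²Var(X) + b²Var(Y)
Var(M) = 2.0833333
Var(X) = 6.25
Var(Y) = 2²*2.0833333 + 1²*6.25
= 4*2.0833333 + 1*6.25 = 14.583333

14.583333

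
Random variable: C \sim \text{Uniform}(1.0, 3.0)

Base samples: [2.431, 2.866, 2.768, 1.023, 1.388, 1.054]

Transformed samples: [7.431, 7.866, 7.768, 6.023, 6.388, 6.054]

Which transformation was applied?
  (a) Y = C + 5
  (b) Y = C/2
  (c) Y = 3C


Checking option (a) Y = C + 5:
  C = 2.431 -> Y = 7.431 ✓
  C = 2.866 -> Y = 7.866 ✓
  C = 2.768 -> Y = 7.768 ✓
All samples match this transformation.

(a) C + 5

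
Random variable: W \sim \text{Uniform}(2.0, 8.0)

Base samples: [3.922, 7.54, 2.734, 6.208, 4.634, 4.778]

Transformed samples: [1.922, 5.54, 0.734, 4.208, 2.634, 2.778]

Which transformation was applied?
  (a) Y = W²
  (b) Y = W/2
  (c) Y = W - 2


Checking option (c) Y = W - 2:
  W = 3.922 -> Y = 1.922 ✓
  W = 7.54 -> Y = 5.54 ✓
  W = 2.734 -> Y = 0.734 ✓
All samples match this transformation.

(c) W - 2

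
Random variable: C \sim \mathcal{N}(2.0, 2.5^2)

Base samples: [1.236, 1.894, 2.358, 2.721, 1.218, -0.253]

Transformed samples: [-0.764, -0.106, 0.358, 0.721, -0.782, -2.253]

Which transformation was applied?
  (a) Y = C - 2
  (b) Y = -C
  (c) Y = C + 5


Checking option (a) Y = C - 2:
  C = 1.236 -> Y = -0.764 ✓
  C = 1.894 -> Y = -0.106 ✓
  C = 2.358 -> Y = 0.358 ✓
All samples match this transformation.

(a) C - 2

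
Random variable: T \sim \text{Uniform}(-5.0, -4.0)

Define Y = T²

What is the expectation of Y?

E[T²] = Var(T) + (E[T])² = 0.083333333 + 20.25 = 20.333333

20.333333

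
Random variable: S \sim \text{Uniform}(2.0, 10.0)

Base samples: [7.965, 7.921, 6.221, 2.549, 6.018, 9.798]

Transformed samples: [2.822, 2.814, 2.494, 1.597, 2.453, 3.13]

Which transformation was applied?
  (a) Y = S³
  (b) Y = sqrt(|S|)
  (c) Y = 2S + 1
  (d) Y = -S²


Checking option (b) Y = sqrt(|S|):
  S = 7.965 -> Y = 2.822 ✓
  S = 7.921 -> Y = 2.814 ✓
  S = 6.221 -> Y = 2.494 ✓
All samples match this transformation.

(b) sqrt(|S|)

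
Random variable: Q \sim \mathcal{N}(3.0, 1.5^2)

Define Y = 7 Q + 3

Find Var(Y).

For Y = aQ + b: Var(Y) = a² * Var(Q)
Var(Q) = 1.5^2 = 2.25
Var(Y) = 7² * 2.25 = 49 * 2.25 = 110.25

110.25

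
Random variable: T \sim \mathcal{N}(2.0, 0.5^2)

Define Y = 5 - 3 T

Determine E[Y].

For Y = -3T + 5:
E[Y] = -3 * E[T] + 5
E[T] = 2.0 = 2
E[Y] = -3 * 2 + 5 = -1

-1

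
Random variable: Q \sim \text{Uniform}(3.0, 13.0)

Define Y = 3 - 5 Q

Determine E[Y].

For Y = -5Q + 3:
E[Y] = -5 * E[Q] + 3
E[Q] = (3 + 13)/2 = 8
E[Y] = -5 * 8 + 3 = -37

-37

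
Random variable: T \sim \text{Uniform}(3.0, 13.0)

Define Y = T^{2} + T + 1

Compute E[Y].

E[Y] = 1*E[T²] + 1*E[T] + 1
E[T] = 8
E[T²] = Var(T) + (E[T])² = 8.3333333 + 64 = 72.333333
E[Y] = 1*72.333333 + 1*8 + 1 = 81.333333

81.333333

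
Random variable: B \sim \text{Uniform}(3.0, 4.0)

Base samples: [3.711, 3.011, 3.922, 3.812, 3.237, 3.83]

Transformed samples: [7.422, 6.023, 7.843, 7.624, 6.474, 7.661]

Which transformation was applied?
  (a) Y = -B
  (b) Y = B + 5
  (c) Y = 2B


Checking option (c) Y = 2B:
  B = 3.711 -> Y = 7.422 ✓
  B = 3.011 -> Y = 6.023 ✓
  B = 3.922 -> Y = 7.843 ✓
All samples match this transformation.

(c) 2B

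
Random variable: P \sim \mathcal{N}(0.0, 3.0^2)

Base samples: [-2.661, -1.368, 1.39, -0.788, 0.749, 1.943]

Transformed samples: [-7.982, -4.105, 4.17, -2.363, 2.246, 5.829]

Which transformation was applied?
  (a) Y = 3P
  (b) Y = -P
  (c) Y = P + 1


Checking option (a) Y = 3P:
  P = -2.661 -> Y = -7.982 ✓
  P = -1.368 -> Y = -4.105 ✓
  P = 1.39 -> Y = 4.17 ✓
All samples match this transformation.

(a) 3P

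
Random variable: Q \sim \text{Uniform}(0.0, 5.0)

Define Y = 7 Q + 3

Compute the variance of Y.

For Y = aQ + b: Var(Y) = a² * Var(Q)
Var(Q) = (5 - 0)^2/12 = 2.0833333
Var(Y) = 7² * 2.0833333 = 49 * 2.0833333 = 102.08333

102.08333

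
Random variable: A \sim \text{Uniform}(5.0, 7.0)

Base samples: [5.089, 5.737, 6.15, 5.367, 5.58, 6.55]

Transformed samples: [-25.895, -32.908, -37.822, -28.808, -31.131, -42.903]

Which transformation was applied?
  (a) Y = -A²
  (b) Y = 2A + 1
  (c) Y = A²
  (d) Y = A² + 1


Checking option (a) Y = -A²:
  A = 5.089 -> Y = -25.895 ✓
  A = 5.737 -> Y = -32.908 ✓
  A = 6.15 -> Y = -37.822 ✓
All samples match this transformation.

(a) -A²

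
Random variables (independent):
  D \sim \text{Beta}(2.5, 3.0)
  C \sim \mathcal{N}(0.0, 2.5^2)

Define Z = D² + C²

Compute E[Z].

E[Z] = E[D²] + E[C²]
E[D²] = Var(D) + E[D]² = 0.038143675 + 0.20661157 = 0.24475524
E[C²] = Var(C) + E[C]² = 6.25 + 0 = 6.25
E[Z] = 0.24475524 + 6.25 = 6.4947552

6.4947552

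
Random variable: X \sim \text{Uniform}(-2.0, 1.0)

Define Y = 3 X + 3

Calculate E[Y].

For Y = 3X + 3:
E[Y] = 3 * E[X] + 3
E[X] = (-2 + 1)/2 = -0.5
E[Y] = 3 * (-0.5) + 3 = 1.5

1.5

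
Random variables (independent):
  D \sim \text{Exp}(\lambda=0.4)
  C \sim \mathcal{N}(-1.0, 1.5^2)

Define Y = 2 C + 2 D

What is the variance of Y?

For independent RVs: Var(aX + bY) = a²Var(X) + b²Var(Y)
Var(D) = 6.25
Var(C) = 2.25
Var(Y) = 2²*6.25 + 2²*2.25
= 4*6.25 + 4*2.25 = 34

34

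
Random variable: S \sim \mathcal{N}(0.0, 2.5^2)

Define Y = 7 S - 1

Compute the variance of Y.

For Y = aS + b: Var(Y) = a² * Var(S)
Var(S) = 2.5^2 = 6.25
Var(Y) = 7² * 6.25 = 49 * 6.25 = 306.25

306.25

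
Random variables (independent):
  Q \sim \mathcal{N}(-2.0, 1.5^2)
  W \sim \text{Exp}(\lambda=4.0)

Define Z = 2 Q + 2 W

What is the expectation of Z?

E[Z] = 2*E[Q] + 2*E[W]
E[Q] = -2
E[W] = 0.25
E[Z] = 2*(-2) + 2*0.25 = -3.5

-3.5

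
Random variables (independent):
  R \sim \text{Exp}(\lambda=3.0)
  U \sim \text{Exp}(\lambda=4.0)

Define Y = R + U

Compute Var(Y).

For independent RVs: Var(aX + bY) = a²Var(X) + b²Var(Y)
Var(R) = 0.11111111
Var(U) = 0.0625
Var(Y) = 1²*0.11111111 + 1²*0.0625
= 1*0.11111111 + 1*0.0625 = 0.17361111

0.17361111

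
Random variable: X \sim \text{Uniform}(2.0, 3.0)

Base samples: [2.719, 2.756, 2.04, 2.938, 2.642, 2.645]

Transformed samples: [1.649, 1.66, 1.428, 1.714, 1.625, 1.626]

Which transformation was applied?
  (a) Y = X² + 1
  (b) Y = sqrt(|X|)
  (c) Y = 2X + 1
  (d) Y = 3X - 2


Checking option (b) Y = sqrt(|X|):
  X = 2.719 -> Y = 1.649 ✓
  X = 2.756 -> Y = 1.66 ✓
  X = 2.04 -> Y = 1.428 ✓
All samples match this transformation.

(b) sqrt(|X|)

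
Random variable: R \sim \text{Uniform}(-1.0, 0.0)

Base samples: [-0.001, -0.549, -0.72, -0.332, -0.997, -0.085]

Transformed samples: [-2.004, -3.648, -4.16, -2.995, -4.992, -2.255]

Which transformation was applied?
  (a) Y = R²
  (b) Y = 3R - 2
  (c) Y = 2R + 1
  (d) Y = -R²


Checking option (b) Y = 3R - 2:
  R = -0.001 -> Y = -2.004 ✓
  R = -0.549 -> Y = -3.648 ✓
  R = -0.72 -> Y = -4.16 ✓
All samples match this transformation.

(b) 3R - 2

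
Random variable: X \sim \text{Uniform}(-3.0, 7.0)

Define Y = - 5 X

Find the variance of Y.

For Y = aX + b: Var(Y) = a² * Var(X)
Var(X) = (7 + 3)^2/12 = 8.3333333
Var(Y) = (-5)² * 8.3333333 = 25 * 8.3333333 = 208.33333

208.33333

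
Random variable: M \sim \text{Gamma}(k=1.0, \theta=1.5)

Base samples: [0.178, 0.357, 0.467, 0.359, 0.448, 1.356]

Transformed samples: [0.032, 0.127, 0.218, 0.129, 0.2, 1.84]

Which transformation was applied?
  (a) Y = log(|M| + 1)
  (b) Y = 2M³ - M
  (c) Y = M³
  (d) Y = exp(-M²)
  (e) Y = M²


Checking option (e) Y = M²:
  M = 0.178 -> Y = 0.032 ✓
  M = 0.357 -> Y = 0.127 ✓
  M = 0.467 -> Y = 0.218 ✓
All samples match this transformation.

(e) M²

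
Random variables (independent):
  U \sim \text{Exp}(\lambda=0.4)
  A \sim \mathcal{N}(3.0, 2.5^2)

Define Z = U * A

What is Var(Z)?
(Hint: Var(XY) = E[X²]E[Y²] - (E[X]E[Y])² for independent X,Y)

Var(XY) = E[X²]E[Y²] - (E[X]E[Y])²
E[U] = 2.5, Var(U) = 6.25
E[A] = 3, Var(A) = 6.25
E[U²] = 6.25 + 2.5² = 12.5
E[A²] = 6.25 + 3² = 15.25
Var(Z) = 12.5*15.25 - (2.5*3)²
= 190.625 - 56.25 = 134.375

134.375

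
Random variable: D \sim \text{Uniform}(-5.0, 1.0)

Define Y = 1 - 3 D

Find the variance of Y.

For Y = aD + b: Var(Y) = a² * Var(D)
Var(D) = (1 + 5)^2/12 = 3
Var(Y) = (-3)² * 3 = 9 * 3 = 27

27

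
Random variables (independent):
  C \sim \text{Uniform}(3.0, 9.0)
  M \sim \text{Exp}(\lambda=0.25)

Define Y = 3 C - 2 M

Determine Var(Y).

For independent RVs: Var(aX + bY) = a²Var(X) + b²Var(Y)
Var(C) = 3
Var(M) = 16
Var(Y) = 3²*3 + (-2)²*16
= 9*3 + 4*16 = 91

91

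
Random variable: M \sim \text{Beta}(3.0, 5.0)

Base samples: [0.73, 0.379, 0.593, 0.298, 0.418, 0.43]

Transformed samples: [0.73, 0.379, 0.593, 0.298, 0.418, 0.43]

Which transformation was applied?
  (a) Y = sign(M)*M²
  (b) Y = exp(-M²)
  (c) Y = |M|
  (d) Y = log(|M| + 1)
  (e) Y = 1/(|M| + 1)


Checking option (c) Y = |M|:
  M = 0.73 -> Y = 0.73 ✓
  M = 0.379 -> Y = 0.379 ✓
  M = 0.593 -> Y = 0.593 ✓
All samples match this transformation.

(c) |M|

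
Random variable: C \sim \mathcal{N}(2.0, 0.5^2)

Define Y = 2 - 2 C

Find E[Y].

For Y = -2C + 2:
E[Y] = -2 * E[C] + 2
E[C] = 2.0 = 2
E[Y] = -2 * 2 + 2 = -2

-2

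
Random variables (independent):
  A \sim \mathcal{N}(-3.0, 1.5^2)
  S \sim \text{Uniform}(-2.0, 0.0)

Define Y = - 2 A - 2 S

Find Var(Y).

For independent RVs: Var(aX + bY) = a²Var(X) + b²Var(Y)
Var(A) = 2.25
Var(S) = 0.33333333
Var(Y) = (-2)²*2.25 + (-2)²*0.33333333
= 4*2.25 + 4*0.33333333 = 10.333333

10.333333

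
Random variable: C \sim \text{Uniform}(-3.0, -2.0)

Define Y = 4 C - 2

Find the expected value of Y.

For Y = 4C - 2:
E[Y] = 4 * E[C] - 2
E[C] = (-3 - 2)/2 = -2.5
E[Y] = 4 * (-2.5) - 2 = -12

-12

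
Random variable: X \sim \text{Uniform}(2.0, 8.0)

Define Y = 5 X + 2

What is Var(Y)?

For Y = aX + b: Var(Y) = a² * Var(X)
Var(X) = (8 - 2)^2/12 = 3
Var(Y) = 5² * 3 = 25 * 3 = 75

75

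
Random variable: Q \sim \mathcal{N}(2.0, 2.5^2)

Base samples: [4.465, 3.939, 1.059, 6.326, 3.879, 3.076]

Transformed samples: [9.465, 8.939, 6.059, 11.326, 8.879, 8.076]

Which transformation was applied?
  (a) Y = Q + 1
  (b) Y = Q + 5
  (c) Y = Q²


Checking option (b) Y = Q + 5:
  Q = 4.465 -> Y = 9.465 ✓
  Q = 3.939 -> Y = 8.939 ✓
  Q = 1.059 -> Y = 6.059 ✓
All samples match this transformation.

(b) Q + 5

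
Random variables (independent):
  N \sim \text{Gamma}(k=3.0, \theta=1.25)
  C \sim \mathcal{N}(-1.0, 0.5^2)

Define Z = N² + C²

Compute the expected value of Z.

E[Z] = E[N²] + E[C²]
E[N²] = Var(N) + E[N]² = 4.6875 + 14.0625 = 18.75
E[C²] = Var(C) + E[C]² = 0.25 + 1 = 1.25
E[Z] = 18.75 + 1.25 = 20

20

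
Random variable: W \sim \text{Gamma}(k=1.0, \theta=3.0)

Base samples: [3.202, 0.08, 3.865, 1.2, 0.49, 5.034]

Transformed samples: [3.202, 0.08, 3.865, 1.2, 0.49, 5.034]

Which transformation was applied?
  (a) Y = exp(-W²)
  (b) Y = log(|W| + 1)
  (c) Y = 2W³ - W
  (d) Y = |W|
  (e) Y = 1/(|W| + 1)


Checking option (d) Y = |W|:
  W = 3.202 -> Y = 3.202 ✓
  W = 0.08 -> Y = 0.08 ✓
  W = 3.865 -> Y = 3.865 ✓
All samples match this transformation.

(d) |W|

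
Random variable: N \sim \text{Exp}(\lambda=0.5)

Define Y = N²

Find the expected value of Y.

Using E[X²] = Var(X) + (E[X])²:
E[N] = 2
Var(N) = 1/0.5^2 = 4
E[N²] = 4 + 2² = 4 + 4 = 8

8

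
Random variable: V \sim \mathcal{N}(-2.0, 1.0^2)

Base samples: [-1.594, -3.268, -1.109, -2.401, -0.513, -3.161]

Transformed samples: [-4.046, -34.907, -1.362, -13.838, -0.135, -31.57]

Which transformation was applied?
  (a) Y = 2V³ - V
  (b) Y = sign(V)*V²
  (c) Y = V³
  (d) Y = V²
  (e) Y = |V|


Checking option (c) Y = V³:
  V = -1.594 -> Y = -4.046 ✓
  V = -3.268 -> Y = -34.907 ✓
  V = -1.109 -> Y = -1.362 ✓
All samples match this transformation.

(c) V³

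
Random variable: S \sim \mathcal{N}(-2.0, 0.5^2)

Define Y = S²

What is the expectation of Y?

E[S²] = Var(S) + (E[S])² = 0.25 + 4 = 4.25

4.25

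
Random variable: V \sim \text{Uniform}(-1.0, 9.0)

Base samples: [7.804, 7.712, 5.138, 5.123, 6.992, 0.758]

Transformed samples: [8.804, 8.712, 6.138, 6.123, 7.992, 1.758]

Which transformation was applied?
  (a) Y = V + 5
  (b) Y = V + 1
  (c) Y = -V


Checking option (b) Y = V + 1:
  V = 7.804 -> Y = 8.804 ✓
  V = 7.712 -> Y = 8.712 ✓
  V = 5.138 -> Y = 6.138 ✓
All samples match this transformation.

(b) V + 1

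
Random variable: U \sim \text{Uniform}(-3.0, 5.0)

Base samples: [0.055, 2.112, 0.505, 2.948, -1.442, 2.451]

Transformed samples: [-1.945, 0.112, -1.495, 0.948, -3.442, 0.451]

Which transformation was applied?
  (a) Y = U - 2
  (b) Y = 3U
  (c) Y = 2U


Checking option (a) Y = U - 2:
  U = 0.055 -> Y = -1.945 ✓
  U = 2.112 -> Y = 0.112 ✓
  U = 0.505 -> Y = -1.495 ✓
All samples match this transformation.

(a) U - 2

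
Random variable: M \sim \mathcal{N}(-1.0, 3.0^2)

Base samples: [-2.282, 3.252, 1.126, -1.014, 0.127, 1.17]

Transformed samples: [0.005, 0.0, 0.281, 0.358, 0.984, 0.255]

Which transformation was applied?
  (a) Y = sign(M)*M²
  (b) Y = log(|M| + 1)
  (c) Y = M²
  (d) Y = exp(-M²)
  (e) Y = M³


Checking option (d) Y = exp(-M²):
  M = -2.282 -> Y = 0.005 ✓
  M = 3.252 -> Y = 0.0 ✓
  M = 1.126 -> Y = 0.281 ✓
All samples match this transformation.

(d) exp(-M²)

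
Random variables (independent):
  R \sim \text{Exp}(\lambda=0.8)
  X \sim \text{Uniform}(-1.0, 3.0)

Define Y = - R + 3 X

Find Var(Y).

For independent RVs: Var(aX + bY) = a²Var(X) + b²Var(Y)
Var(R) = 1.5625
Var(X) = 1.3333333
Var(Y) = (-1)²*1.5625 + 3²*1.3333333
= 1*1.5625 + 9*1.3333333 = 13.5625

13.5625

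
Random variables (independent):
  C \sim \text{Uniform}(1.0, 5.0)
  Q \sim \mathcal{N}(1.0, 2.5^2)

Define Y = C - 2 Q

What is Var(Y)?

For independent RVs: Var(aX + bY) = a²Var(X) + b²Var(Y)
Var(C) = 1.3333333
Var(Q) = 6.25
Var(Y) = 1²*1.3333333 + (-2)²*6.25
= 1*1.3333333 + 4*6.25 = 26.333333

26.333333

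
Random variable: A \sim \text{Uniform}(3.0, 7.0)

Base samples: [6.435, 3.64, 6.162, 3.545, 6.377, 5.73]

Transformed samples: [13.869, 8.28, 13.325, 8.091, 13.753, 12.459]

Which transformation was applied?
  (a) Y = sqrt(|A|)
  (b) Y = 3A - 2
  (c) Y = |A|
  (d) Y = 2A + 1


Checking option (d) Y = 2A + 1:
  A = 6.435 -> Y = 13.869 ✓
  A = 3.64 -> Y = 8.28 ✓
  A = 6.162 -> Y = 13.325 ✓
All samples match this transformation.

(d) 2A + 1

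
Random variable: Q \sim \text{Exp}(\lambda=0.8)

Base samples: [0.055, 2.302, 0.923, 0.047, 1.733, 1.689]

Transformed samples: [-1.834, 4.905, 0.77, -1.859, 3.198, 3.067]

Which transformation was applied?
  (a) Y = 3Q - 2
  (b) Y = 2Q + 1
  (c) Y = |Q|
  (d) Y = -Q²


Checking option (a) Y = 3Q - 2:
  Q = 0.055 -> Y = -1.834 ✓
  Q = 2.302 -> Y = 4.905 ✓
  Q = 0.923 -> Y = 0.77 ✓
All samples match this transformation.

(a) 3Q - 2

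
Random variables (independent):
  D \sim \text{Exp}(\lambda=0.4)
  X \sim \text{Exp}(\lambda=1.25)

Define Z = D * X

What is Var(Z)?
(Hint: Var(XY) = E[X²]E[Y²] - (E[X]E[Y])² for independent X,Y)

Var(XY) = E[X²]E[Y²] - (E[X]E[Y])²
E[D] = 2.5, Var(D) = 6.25
E[X] = 0.8, Var(X) = 0.64
E[D²] = 6.25 + 2.5² = 12.5
E[X²] = 0.64 + 0.8² = 1.28
Var(Z) = 12.5*1.28 - (2.5*0.8)²
= 16 - 4 = 12

12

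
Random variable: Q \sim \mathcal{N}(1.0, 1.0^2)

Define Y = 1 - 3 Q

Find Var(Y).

For Y = aQ + b: Var(Y) = a² * Var(Q)
Var(Q) = 1.0^2 = 1
Var(Y) = (-3)² * 1 = 9 * 1 = 9

9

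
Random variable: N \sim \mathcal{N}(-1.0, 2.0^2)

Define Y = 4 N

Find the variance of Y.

For Y = aN + b: Var(Y) = a² * Var(N)
Var(N) = 2.0^2 = 4
Var(Y) = 4² * 4 = 16 * 4 = 64

64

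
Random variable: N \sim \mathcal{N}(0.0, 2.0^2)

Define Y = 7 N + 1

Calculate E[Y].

For Y = 7N + 1:
E[Y] = 7 * E[N] + 1
E[N] = 0.0 = 0
E[Y] = 7 * 0 + 1 = 1

1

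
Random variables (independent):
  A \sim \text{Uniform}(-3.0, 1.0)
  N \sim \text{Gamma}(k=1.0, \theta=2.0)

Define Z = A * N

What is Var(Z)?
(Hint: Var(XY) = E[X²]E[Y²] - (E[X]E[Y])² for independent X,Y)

Var(XY) = E[X²]E[Y²] - (E[X]E[Y])²
E[A] = -1, Var(A) = 1.3333333
E[N] = 2, Var(N) = 4
E[A²] = 1.3333333 + (-1)² = 2.3333333
E[N²] = 4 + 2² = 8
Var(Z) = 2.3333333*8 - (-1*2)²
= 18.666667 - 4 = 14.666667

14.666667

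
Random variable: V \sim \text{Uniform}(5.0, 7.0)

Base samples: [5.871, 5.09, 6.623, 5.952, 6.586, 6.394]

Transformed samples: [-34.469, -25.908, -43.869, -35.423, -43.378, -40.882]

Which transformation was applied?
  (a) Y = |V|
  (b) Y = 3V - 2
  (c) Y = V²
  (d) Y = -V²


Checking option (d) Y = -V²:
  V = 5.871 -> Y = -34.469 ✓
  V = 5.09 -> Y = -25.908 ✓
  V = 6.623 -> Y = -43.869 ✓
All samples match this transformation.

(d) -V²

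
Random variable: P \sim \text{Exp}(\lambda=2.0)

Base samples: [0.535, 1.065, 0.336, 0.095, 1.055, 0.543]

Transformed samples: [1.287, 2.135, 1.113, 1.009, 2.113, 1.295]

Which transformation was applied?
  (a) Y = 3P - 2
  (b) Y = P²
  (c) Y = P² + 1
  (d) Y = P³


Checking option (c) Y = P² + 1:
  P = 0.535 -> Y = 1.287 ✓
  P = 1.065 -> Y = 2.135 ✓
  P = 0.336 -> Y = 1.113 ✓
All samples match this transformation.

(c) P² + 1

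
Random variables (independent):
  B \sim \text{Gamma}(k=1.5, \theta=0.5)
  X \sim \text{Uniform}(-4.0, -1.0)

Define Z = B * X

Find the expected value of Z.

For independent RVs: E[XY] = E[X]*E[Y]
E[B] = 0.75
E[X] = -2.5
E[Z] = 0.75 * (-2.5) = -1.875

-1.875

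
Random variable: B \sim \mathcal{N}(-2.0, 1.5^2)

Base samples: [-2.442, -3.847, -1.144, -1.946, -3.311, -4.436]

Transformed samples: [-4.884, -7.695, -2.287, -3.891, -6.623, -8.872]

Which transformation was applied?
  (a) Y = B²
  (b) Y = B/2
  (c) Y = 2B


Checking option (c) Y = 2B:
  B = -2.442 -> Y = -4.884 ✓
  B = -3.847 -> Y = -7.695 ✓
  B = -1.144 -> Y = -2.287 ✓
All samples match this transformation.

(c) 2B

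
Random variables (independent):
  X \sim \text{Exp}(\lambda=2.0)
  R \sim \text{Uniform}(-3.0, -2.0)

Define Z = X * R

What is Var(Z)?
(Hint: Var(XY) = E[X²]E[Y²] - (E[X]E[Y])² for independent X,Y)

Var(XY) = E[X²]E[Y²] - (E[X]E[Y])²
E[X] = 0.5, Var(X) = 0.25
E[R] = -2.5, Var(R) = 0.083333333
E[X²] = 0.25 + 0.5² = 0.5
E[R²] = 0.083333333 + (-2.5)² = 6.3333333
Var(Z) = 0.5*6.3333333 - (0.5*(-2.5))²
= 3.1666667 - 1.5625 = 1.6041667

1.6041667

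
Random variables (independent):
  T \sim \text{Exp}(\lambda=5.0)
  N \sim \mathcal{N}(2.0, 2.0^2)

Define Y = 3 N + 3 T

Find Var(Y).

For independent RVs: Var(aX + bY) = a²Var(X) + b²Var(Y)
Var(T) = 0.04
Var(N) = 4
Var(Y) = 3²*0.04 + 3²*4
= 9*0.04 + 9*4 = 36.36

36.36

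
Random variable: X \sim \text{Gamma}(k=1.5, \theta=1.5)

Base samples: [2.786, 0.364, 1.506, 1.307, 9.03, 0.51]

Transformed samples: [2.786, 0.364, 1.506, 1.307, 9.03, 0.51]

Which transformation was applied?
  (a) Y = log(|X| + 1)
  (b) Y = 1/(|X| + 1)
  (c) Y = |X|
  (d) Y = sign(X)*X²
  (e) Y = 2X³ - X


Checking option (c) Y = |X|:
  X = 2.786 -> Y = 2.786 ✓
  X = 0.364 -> Y = 0.364 ✓
  X = 1.506 -> Y = 1.506 ✓
All samples match this transformation.

(c) |X|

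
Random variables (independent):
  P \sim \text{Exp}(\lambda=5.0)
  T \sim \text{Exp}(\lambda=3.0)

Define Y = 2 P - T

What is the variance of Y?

For independent RVs: Var(aX + bY) = a²Var(X) + b²Var(Y)
Var(P) = 0.04
Var(T) = 0.11111111
Var(Y) = 2²*0.04 + (-1)²*0.11111111
= 4*0.04 + 1*0.11111111 = 0.27111111

0.27111111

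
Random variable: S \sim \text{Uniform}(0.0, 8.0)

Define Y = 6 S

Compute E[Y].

For Y = 6S:
E[Y] = 6 * E[S]
E[S] = (0 + 8)/2 = 4
E[Y] = 6 * 4 = 24

24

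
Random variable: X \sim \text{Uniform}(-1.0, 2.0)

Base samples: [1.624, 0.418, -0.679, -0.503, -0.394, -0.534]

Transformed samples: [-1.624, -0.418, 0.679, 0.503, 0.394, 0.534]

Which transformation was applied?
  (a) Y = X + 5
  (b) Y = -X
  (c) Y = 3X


Checking option (b) Y = -X:
  X = 1.624 -> Y = -1.624 ✓
  X = 0.418 -> Y = -0.418 ✓
  X = -0.679 -> Y = 0.679 ✓
All samples match this transformation.

(b) -X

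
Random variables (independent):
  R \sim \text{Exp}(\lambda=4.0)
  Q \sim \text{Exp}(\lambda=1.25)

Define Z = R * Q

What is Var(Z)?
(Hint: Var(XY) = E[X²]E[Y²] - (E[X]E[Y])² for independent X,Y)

Var(XY) = E[X²]E[Y²] - (E[X]E[Y])²
E[R] = 0.25, Var(R) = 0.0625
E[Q] = 0.8, Var(Q) = 0.64
E[R²] = 0.0625 + 0.25² = 0.125
E[Q²] = 0.64 + 0.8² = 1.28
Var(Z) = 0.125*1.28 - (0.25*0.8)²
= 0.16 - 0.04 = 0.12

0.12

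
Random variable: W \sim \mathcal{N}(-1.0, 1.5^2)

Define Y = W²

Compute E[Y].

Using E[X²] = Var(X) + (E[X])²:
E[W] = -1
Var(W) = 1.5^2 = 2.25
E[W²] = 2.25 + (-1)² = 2.25 + 1 = 3.25

3.25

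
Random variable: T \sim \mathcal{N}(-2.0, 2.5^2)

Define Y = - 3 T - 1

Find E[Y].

For Y = -3T - 1:
E[Y] = -3 * E[T] - 1
E[T] = -2.0 = -2
E[Y] = -3 * (-2) - 1 = 5

5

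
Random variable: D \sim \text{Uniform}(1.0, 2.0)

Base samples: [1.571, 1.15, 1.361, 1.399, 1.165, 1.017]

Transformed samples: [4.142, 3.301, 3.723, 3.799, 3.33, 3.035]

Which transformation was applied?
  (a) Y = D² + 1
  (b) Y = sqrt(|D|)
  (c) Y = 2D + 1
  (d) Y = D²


Checking option (c) Y = 2D + 1:
  D = 1.571 -> Y = 4.142 ✓
  D = 1.15 -> Y = 3.301 ✓
  D = 1.361 -> Y = 3.723 ✓
All samples match this transformation.

(c) 2D + 1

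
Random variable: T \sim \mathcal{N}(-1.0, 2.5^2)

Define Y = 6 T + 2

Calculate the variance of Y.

For Y = aT + b: Var(Y) = a² * Var(T)
Var(T) = 2.5^2 = 6.25
Var(Y) = 6² * 6.25 = 36 * 6.25 = 225

225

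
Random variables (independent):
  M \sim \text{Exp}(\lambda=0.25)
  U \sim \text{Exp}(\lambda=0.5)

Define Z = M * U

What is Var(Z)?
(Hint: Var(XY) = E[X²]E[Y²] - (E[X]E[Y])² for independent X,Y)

Var(XY) = E[X²]E[Y²] - (E[X]E[Y])²
E[M] = 4, Var(M) = 16
E[U] = 2, Var(U) = 4
E[M²] = 16 + 4² = 32
E[U²] = 4 + 2² = 8
Var(Z) = 32*8 - (4*2)²
= 256 - 64 = 192

192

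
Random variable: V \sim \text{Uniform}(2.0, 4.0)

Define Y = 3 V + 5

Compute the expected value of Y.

For Y = 3V + 5:
E[Y] = 3 * E[V] + 5
E[V] = (2 + 4)/2 = 3
E[Y] = 3 * 3 + 5 = 14

14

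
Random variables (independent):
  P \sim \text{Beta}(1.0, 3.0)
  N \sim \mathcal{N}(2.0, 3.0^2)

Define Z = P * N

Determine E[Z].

For independent RVs: E[XY] = E[X]*E[Y]
E[P] = 0.25
E[N] = 2
E[Z] = 0.25 * 2 = 0.5

0.5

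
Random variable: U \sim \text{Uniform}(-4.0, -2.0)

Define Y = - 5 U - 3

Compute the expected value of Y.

For Y = -5U - 3:
E[Y] = -5 * E[U] - 3
E[U] = (-4 - 2)/2 = -3
E[Y] = -5 * (-3) - 3 = 12

12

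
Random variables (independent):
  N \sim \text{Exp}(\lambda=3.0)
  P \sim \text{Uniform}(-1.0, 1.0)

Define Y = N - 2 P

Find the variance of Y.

For independent RVs: Var(aX + bY) = a²Var(X) + b²Var(Y)
Var(N) = 0.11111111
Var(P) = 0.33333333
Var(Y) = 1²*0.11111111 + (-2)²*0.33333333
= 1*0.11111111 + 4*0.33333333 = 1.4444444

1.4444444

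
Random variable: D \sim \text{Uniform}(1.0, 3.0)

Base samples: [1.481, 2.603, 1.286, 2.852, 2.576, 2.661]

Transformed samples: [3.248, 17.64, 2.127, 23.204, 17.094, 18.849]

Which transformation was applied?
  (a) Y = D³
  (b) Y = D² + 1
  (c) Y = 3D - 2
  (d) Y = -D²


Checking option (a) Y = D³:
  D = 1.481 -> Y = 3.248 ✓
  D = 2.603 -> Y = 17.64 ✓
  D = 1.286 -> Y = 2.127 ✓
All samples match this transformation.

(a) D³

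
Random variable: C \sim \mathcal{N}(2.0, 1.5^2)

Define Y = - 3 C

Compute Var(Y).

For Y = aC + b: Var(Y) = a² * Var(C)
Var(C) = 1.5^2 = 2.25
Var(Y) = (-3)² * 2.25 = 9 * 2.25 = 20.25

20.25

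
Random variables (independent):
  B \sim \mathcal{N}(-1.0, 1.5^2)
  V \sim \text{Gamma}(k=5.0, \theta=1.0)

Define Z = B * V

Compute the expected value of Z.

For independent RVs: E[XY] = E[X]*E[Y]
E[B] = -1
E[V] = 5
E[Z] = -1 * 5 = -5

-5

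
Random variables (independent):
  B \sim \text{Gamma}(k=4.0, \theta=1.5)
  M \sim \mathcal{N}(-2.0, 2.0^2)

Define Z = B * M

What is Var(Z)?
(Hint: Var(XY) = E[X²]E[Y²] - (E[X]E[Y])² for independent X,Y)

Var(XY) = E[X²]E[Y²] - (E[X]E[Y])²
E[B] = 6, Var(B) = 9
E[M] = -2, Var(M) = 4
E[B²] = 9 + 6² = 45
E[M²] = 4 + (-2)² = 8
Var(Z) = 45*8 - (6*(-2))²
= 360 - 144 = 216

216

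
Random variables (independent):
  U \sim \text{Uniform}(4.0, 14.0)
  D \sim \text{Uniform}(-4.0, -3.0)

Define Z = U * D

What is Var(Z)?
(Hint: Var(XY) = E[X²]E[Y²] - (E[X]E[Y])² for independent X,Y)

Var(XY) = E[X²]E[Y²] - (E[X]E[Y])²
E[U] = 9, Var(U) = 8.3333333
E[D] = -3.5, Var(D) = 0.083333333
E[U²] = 8.3333333 + 9² = 89.333333
E[D²] = 0.083333333 + (-3.5)² = 12.333333
Var(Z) = 89.333333*12.333333 - (9*(-3.5))²
= 1101.7778 - 992.25 = 109.52778

109.52778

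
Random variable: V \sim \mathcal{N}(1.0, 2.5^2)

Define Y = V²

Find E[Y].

E[V²] = Var(V) + (E[V])² = 6.25 + 1 = 7.25

7.25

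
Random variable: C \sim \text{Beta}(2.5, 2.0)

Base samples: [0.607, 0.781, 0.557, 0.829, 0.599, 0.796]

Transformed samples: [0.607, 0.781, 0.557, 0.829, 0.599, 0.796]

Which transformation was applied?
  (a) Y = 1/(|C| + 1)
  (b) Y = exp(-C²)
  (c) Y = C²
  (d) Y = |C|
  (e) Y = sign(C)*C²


Checking option (d) Y = |C|:
  C = 0.607 -> Y = 0.607 ✓
  C = 0.781 -> Y = 0.781 ✓
  C = 0.557 -> Y = 0.557 ✓
All samples match this transformation.

(d) |C|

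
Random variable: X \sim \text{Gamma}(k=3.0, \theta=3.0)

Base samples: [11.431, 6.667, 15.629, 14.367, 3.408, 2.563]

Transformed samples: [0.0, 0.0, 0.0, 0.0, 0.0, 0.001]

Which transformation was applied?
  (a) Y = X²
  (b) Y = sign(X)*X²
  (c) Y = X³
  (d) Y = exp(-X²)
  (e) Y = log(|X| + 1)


Checking option (d) Y = exp(-X²):
  X = 11.431 -> Y = 0.0 ✓
  X = 6.667 -> Y = 0.0 ✓
  X = 15.629 -> Y = 0.0 ✓
All samples match this transformation.

(d) exp(-X²)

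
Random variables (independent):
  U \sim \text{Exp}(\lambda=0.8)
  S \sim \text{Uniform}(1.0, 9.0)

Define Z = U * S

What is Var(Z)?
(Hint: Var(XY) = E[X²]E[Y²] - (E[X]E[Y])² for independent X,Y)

Var(XY) = E[X²]E[Y²] - (E[X]E[Y])²
E[U] = 1.25, Var(U) = 1.5625
E[S] = 5, Var(S) = 5.3333333
E[U²] = 1.5625 + 1.25² = 3.125
E[S²] = 5.3333333 + 5² = 30.333333
Var(Z) = 3.125*30.333333 - (1.25*5)²
= 94.791667 - 39.0625 = 55.729167

55.729167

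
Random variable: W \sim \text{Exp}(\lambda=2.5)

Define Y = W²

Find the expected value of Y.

E[W²] = Var(W) + (E[W])² = 0.16 + 0.16 = 0.32

0.32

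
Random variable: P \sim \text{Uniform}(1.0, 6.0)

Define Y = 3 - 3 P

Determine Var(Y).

For Y = aP + b: Var(Y) = a² * Var(P)
Var(P) = (6 - 1)^2/12 = 2.0833333
Var(Y) = (-3)² * 2.0833333 = 9 * 2.0833333 = 18.75

18.75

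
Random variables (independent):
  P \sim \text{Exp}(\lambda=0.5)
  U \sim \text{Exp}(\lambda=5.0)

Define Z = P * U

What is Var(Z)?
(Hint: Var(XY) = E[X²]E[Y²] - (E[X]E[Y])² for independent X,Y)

Var(XY) = E[X²]E[Y²] - (E[X]E[Y])²
E[P] = 2, Var(P) = 4
E[U] = 0.2, Var(U) = 0.04
E[P²] = 4 + 2² = 8
E[U²] = 0.04 + 0.2² = 0.08
Var(Z) = 8*0.08 - (2*0.2)²
= 0.64 - 0.16 = 0.48

0.48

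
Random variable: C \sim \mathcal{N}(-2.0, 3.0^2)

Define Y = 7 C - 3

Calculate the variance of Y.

For Y = aC + b: Var(Y) = a² * Var(C)
Var(C) = 3.0^2 = 9
Var(Y) = 7² * 9 = 49 * 9 = 441

441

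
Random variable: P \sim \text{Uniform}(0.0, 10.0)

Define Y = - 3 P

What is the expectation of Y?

For Y = -3P:
E[Y] = -3 * E[P]
E[P] = (0 + 10)/2 = 5
E[Y] = -3 * 5 = -15

-15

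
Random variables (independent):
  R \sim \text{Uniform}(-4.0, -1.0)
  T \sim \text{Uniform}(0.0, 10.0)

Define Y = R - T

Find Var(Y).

For independent RVs: Var(aX + bY) = a²Var(X) + b²Var(Y)
Var(R) = 0.75
Var(T) = 8.3333333
Var(Y) = 1²*0.75 + (-1)²*8.3333333
= 1*0.75 + 1*8.3333333 = 9.0833333

9.0833333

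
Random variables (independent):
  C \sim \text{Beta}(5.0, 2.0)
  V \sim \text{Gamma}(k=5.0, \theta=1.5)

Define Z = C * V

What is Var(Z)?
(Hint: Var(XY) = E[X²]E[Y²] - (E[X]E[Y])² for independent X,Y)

Var(XY) = E[X²]E[Y²] - (E[X]E[Y])²
E[C] = 0.71428571, Var(C) = 0.025510204
E[V] = 7.5, Var(V) = 11.25
E[C²] = 0.025510204 + 0.71428571² = 0.53571429
E[V²] = 11.25 + 7.5² = 67.5
Var(Z) = 0.53571429*67.5 - (0.71428571*7.5)²
= 36.160714 - 28.69898 = 7.4617347

7.4617347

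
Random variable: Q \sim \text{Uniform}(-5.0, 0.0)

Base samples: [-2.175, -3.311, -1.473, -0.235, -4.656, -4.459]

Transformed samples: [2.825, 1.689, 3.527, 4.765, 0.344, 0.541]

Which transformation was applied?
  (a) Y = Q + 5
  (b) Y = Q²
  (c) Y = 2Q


Checking option (a) Y = Q + 5:
  Q = -2.175 -> Y = 2.825 ✓
  Q = -3.311 -> Y = 1.689 ✓
  Q = -1.473 -> Y = 3.527 ✓
All samples match this transformation.

(a) Q + 5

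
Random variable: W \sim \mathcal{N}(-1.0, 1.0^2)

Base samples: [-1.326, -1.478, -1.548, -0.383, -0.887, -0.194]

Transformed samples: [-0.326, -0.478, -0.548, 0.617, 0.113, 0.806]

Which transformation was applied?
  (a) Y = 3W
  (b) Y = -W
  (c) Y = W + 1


Checking option (c) Y = W + 1:
  W = -1.326 -> Y = -0.326 ✓
  W = -1.478 -> Y = -0.478 ✓
  W = -1.548 -> Y = -0.548 ✓
All samples match this transformation.

(c) W + 1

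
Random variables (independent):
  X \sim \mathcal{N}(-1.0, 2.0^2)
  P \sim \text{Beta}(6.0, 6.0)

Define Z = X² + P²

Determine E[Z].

E[Z] = E[X²] + E[P²]
E[X²] = Var(X) + E[X]² = 4 + 1 = 5
E[P²] = Var(P) + E[P]² = 0.019230769 + 0.25 = 0.26923077
E[Z] = 5 + 0.26923077 = 5.2692308

5.2692308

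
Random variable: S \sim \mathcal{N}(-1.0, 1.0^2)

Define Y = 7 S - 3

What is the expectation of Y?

For Y = 7S - 3:
E[Y] = 7 * E[S] - 3
E[S] = -1.0 = -1
E[Y] = 7 * (-1) - 3 = -10

-10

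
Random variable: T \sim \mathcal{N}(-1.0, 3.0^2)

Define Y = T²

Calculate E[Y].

E[T²] = Var(T) + (E[T])² = 9 + 1 = 10

10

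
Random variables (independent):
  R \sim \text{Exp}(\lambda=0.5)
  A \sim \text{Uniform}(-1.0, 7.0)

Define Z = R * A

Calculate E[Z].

For independent RVs: E[XY] = E[X]*E[Y]
E[R] = 2
E[A] = 3
E[Z] = 2 * 3 = 6

6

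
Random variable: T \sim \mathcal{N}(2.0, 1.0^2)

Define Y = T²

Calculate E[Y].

Using E[X²] = Var(X) + (E[X])²:
E[T] = 2
Var(T) = 1.0^2 = 1
E[T²] = 1 + 2² = 1 + 4 = 5

5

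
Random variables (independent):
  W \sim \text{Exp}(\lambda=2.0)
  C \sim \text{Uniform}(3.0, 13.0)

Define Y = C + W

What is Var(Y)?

For independent RVs: Var(aX + bY) = a²Var(X) + b²Var(Y)
Var(W) = 0.25
Var(C) = 8.3333333
Var(Y) = 1²*0.25 + 1²*8.3333333
= 1*0.25 + 1*8.3333333 = 8.5833333

8.5833333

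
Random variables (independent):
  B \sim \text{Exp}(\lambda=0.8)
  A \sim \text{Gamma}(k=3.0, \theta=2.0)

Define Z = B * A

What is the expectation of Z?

For independent RVs: E[XY] = E[X]*E[Y]
E[B] = 1.25
E[A] = 6
E[Z] = 1.25 * 6 = 7.5

7.5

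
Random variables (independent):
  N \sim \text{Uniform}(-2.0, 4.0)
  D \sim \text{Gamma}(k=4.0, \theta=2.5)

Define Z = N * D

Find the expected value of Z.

For independent RVs: E[XY] = E[X]*E[Y]
E[N] = 1
E[D] = 10
E[Z] = 1 * 10 = 10

10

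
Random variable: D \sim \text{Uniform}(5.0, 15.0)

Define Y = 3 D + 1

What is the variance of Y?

For Y = aD + b: Var(Y) = a² * Var(D)
Var(D) = (15 - 5)^2/12 = 8.3333333
Var(Y) = 3² * 8.3333333 = 9 * 8.3333333 = 75

75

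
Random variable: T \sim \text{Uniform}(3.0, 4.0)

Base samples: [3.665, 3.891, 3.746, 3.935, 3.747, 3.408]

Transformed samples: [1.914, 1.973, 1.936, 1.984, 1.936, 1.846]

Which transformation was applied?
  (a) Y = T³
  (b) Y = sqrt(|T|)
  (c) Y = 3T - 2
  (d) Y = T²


Checking option (b) Y = sqrt(|T|):
  T = 3.665 -> Y = 1.914 ✓
  T = 3.891 -> Y = 1.973 ✓
  T = 3.746 -> Y = 1.936 ✓
All samples match this transformation.

(b) sqrt(|T|)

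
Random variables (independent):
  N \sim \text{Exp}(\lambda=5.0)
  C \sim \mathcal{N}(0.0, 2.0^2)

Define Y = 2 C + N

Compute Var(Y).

For independent RVs: Var(aX + bY) = a²Var(X) + b²Var(Y)
Var(N) = 0.04
Var(C) = 4
Var(Y) = 1²*0.04 + 2²*4
= 1*0.04 + 4*4 = 16.04

16.04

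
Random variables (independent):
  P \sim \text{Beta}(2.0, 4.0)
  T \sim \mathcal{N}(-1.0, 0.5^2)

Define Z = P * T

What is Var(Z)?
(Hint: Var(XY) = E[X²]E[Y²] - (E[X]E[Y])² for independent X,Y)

Var(XY) = E[X²]E[Y²] - (E[X]E[Y])²
E[P] = 0.33333333, Var(P) = 0.031746032
E[T] = -1, Var(T) = 0.25
E[P²] = 0.031746032 + 0.33333333² = 0.14285714
E[T²] = 0.25 + (-1)² = 1.25
Var(Z) = 0.14285714*1.25 - (0.33333333*(-1))²
= 0.17857143 - 0.11111111 = 0.067460317

0.067460317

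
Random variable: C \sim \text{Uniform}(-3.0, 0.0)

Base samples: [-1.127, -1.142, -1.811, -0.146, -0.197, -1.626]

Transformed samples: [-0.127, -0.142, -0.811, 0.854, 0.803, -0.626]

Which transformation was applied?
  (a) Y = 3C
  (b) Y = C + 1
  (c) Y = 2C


Checking option (b) Y = C + 1:
  C = -1.127 -> Y = -0.127 ✓
  C = -1.142 -> Y = -0.142 ✓
  C = -1.811 -> Y = -0.811 ✓
All samples match this transformation.

(b) C + 1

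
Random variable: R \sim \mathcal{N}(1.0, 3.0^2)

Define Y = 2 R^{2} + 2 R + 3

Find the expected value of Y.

E[Y] = 2*E[R²] + 2*E[R] + 3
E[R] = 1
E[R²] = Var(R) + (E[R])² = 9 + 1 = 10
E[Y] = 2*10 + 2*1 + 3 = 25

25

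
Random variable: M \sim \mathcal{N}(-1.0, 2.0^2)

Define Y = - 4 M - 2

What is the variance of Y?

For Y = aM + b: Var(Y) = a² * Var(M)
Var(M) = 2.0^2 = 4
Var(Y) = (-4)² * 4 = 16 * 4 = 64

64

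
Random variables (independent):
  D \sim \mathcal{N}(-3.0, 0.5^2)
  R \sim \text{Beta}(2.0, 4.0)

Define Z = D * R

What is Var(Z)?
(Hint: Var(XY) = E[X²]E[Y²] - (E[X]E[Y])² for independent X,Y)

Var(XY) = E[X²]E[Y²] - (E[X]E[Y])²
E[D] = -3, Var(D) = 0.25
E[R] = 0.33333333, Var(R) = 0.031746032
E[D²] = 0.25 + (-3)² = 9.25
E[R²] = 0.031746032 + 0.33333333² = 0.14285714
Var(Z) = 9.25*0.14285714 - (-3*0.33333333)²
= 1.3214286 - 1 = 0.32142857

0.32142857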